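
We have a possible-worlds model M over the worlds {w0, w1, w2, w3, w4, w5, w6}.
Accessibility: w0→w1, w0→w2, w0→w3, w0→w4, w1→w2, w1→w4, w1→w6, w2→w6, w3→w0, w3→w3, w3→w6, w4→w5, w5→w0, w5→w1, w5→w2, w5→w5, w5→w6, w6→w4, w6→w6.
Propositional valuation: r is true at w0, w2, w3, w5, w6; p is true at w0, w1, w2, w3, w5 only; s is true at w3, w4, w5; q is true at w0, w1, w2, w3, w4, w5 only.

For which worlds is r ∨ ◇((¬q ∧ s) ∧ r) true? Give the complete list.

Let φ = r ∨ ◇((¬q ∧ s) ∧ r). Evaluate φ at each world:
  w0 (successors {w1, w2, w3, w4}): φ is true.
  w1 (successors {w2, w4, w6}): φ is false.
  w2 (successors {w6}): φ is true.
  w3 (successors {w0, w3, w6}): φ is true.
  w4 (successors {w5}): φ is false.
  w5 (successors {w0, w1, w2, w5, w6}): φ is true.
  w6 (successors {w4, w6}): φ is true.
For instance, at w6:
  At w6: r is true, ◇((¬q ∧ s) ∧ r) is false, so r ∨ ◇((¬q ∧ s) ∧ r) is true.
    At w6: ◇((¬q ∧ s) ∧ r) requires (¬q ∧ s) ∧ r at some successor in {w4, w6}.
      At w4: (¬q ∧ s) ∧ r is false.
      At w6: (¬q ∧ s) ∧ r is false.
    So ◇((¬q ∧ s) ∧ r) is false at w6.
Satisfying worlds: {w0, w2, w3, w5, w6}

w0, w2, w3, w5, w6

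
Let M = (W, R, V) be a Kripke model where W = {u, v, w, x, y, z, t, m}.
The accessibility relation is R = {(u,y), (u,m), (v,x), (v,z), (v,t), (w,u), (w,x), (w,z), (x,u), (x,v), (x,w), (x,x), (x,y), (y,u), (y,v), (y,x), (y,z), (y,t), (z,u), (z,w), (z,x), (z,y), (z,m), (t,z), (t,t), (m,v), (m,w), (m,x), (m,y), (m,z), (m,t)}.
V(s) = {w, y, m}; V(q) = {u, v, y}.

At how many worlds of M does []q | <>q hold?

Let φ = []q | <>q. Evaluate φ at each world:
  u (successors {y, m}): φ is true.
  v (successors {x, z, t}): φ is false.
  w (successors {u, x, z}): φ is true.
  x (successors {u, v, w, x, y}): φ is true.
  y (successors {u, v, x, z, t}): φ is true.
  z (successors {u, w, x, y, m}): φ is true.
  t (successors {z, t}): φ is false.
  m (successors {v, w, x, y, z, t}): φ is true.
For instance, at w:
  At w: []q is false, <>q is true, so []q | <>q is true.
    At w: []q requires q at every successor {u, x, z}.
      q fails at x, so []q is false at w.
    At w: <>q requires q at some successor in {u, x, z}.
      q holds at u, so <>q is true at w.
Satisfying worlds: {u, w, x, y, z, m}

6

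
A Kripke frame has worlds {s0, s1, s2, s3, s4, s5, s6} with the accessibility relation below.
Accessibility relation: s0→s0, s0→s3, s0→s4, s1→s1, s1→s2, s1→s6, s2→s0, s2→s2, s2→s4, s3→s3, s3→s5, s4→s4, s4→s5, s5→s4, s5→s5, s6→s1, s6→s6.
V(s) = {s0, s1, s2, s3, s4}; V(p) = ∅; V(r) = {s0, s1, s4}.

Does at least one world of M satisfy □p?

No

Recall that □ψ holds at a world iff ψ holds at every accessible world, and ◇ψ holds iff ψ holds at some accessible world.
Let φ = □p. Evaluate φ at each world:
  s0 (successors {s0, s3, s4}): φ is false.
  s1 (successors {s1, s2, s6}): φ is false.
  s2 (successors {s0, s2, s4}): φ is false.
  s3 (successors {s3, s5}): φ is false.
  s4 (successors {s4, s5}): φ is false.
  s5 (successors {s4, s5}): φ is false.
  s6 (successors {s1, s6}): φ is false.
For instance, at s6:
  At s6: □p requires p at every successor {s1, s6}.
    p fails at s1, so □p is false at s6.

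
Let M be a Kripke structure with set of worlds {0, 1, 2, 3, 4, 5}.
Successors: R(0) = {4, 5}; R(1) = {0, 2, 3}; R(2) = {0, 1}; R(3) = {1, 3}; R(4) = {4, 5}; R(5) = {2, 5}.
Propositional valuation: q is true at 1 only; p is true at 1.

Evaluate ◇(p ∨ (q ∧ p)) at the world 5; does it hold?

At 5: ◇(p ∨ (q ∧ p)) requires p ∨ (q ∧ p) at some successor in {2, 5}.
  At 2: p ∨ (q ∧ p) is false.
  At 5: p ∨ (q ∧ p) is false.
So ◇(p ∨ (q ∧ p)) is false at 5.

No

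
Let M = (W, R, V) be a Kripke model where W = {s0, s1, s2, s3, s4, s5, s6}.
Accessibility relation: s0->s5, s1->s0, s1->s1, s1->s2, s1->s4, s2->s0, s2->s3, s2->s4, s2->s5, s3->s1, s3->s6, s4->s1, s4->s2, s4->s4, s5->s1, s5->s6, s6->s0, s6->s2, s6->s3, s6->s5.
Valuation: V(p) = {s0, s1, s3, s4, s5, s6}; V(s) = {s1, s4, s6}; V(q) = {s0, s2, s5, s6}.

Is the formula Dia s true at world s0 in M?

At s0: Dia s requires s at some successor in {s5}.
  At s5: s is false.
So Dia s is false at s0.

No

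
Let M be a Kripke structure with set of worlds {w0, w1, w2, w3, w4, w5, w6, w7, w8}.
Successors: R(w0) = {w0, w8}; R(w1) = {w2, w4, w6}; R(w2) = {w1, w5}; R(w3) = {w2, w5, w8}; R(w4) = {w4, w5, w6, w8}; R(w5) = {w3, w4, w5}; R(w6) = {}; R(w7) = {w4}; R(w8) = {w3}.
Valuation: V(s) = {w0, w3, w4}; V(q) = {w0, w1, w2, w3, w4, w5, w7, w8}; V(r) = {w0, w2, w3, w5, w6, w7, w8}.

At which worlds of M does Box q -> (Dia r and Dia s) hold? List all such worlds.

w0, w1, w4, w5, w8

Recall that Box ψ holds at a world iff ψ holds at every accessible world, and Dia ψ holds iff ψ holds at some accessible world.
Let φ = Box q -> (Dia r and Dia s). Evaluate φ at each world:
  w0 (successors {w0, w8}): φ is true.
  w1 (successors {w2, w4, w6}): φ is true.
  w2 (successors {w1, w5}): φ is false.
  w3 (successors {w2, w5, w8}): φ is false.
  w4 (successors {w4, w5, w6, w8}): φ is true.
  w5 (successors {w3, w4, w5}): φ is true.
  w6 (successors ∅): φ is false.
  w7 (successors {w4}): φ is false.
  w8 (successors {w3}): φ is true.
For instance, at w1:
  At w1: Box q is false, Dia r and Dia s is true, so Box q -> (Dia r and Dia s) is true.
    At w1: Box q requires q at every successor {w2, w4, w6}.
      q fails at w6, so Box q is false at w1.
    At w1: Dia r is true, Dia s is true, so Dia r and Dia s is true.
      At w1: Dia r requires r at some successor in {w2, w4, w6}.
        r holds at w2, so Dia r is true at w1.
      At w1: Dia s requires s at some successor in {w2, w4, w6}.
        s holds at w4, so Dia s is true at w1.
Satisfying worlds: {w0, w1, w4, w5, w8}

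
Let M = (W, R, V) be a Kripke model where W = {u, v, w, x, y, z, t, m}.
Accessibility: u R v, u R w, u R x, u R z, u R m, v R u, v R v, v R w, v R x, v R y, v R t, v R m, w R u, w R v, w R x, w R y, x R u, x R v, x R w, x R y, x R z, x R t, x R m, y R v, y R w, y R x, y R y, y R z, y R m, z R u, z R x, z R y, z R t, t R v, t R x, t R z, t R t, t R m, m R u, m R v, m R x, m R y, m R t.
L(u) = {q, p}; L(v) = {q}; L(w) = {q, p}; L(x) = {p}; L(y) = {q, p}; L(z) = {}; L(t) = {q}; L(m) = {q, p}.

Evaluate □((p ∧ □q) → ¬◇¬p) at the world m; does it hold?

Yes

At m: □((p ∧ □q) → ¬◇¬p) requires (p ∧ □q) → ¬◇¬p at every successor {u, v, x, y, t}.
  At u: (p ∧ □q) → ¬◇¬p is true.
  At v: (p ∧ □q) → ¬◇¬p is true.
  At x: (p ∧ □q) → ¬◇¬p is true.
  At y: (p ∧ □q) → ¬◇¬p is true.
  At t: (p ∧ □q) → ¬◇¬p is true.
So □((p ∧ □q) → ¬◇¬p) is true at m.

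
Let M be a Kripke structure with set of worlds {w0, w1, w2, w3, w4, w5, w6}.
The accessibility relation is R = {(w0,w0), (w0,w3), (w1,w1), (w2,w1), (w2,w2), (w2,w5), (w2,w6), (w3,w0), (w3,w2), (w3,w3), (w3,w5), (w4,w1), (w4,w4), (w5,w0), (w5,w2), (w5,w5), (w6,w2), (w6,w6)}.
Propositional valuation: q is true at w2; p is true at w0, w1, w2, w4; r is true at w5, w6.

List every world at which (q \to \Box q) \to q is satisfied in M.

Let φ = (q \to \Box q) \to q. Evaluate φ at each world:
  w0 (successors {w0, w3}): φ is false.
  w1 (successors {w1}): φ is false.
  w2 (successors {w1, w2, w5, w6}): φ is true.
  w3 (successors {w0, w2, w3, w5}): φ is false.
  w4 (successors {w1, w4}): φ is false.
  w5 (successors {w0, w2, w5}): φ is false.
  w6 (successors {w2, w6}): φ is false.
For instance, at w0:
  At w0: q \to \Box q is true, q is false, so (q \to \Box q) \to q is false.
    At w0: q is false, \Box q is false, so q \to \Box q is true.
      At w0: \Box q requires q at every successor {w0, w3}.
        q fails at w0, so \Box q is false at w0.
Satisfying worlds: {w2}

w2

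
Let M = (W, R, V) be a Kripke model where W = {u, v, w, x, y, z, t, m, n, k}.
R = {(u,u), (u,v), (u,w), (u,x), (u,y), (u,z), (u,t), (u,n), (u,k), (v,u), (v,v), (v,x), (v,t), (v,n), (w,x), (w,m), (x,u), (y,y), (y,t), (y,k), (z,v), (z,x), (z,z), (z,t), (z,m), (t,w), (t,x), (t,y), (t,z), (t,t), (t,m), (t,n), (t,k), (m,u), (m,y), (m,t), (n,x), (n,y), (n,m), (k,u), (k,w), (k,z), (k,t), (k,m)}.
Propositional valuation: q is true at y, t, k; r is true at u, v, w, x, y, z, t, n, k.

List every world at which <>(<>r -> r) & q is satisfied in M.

Let φ = <>(<>r -> r) & q. Evaluate φ at each world:
  u (successors {u, v, w, x, y, z, t, n, k}): φ is false.
  v (successors {u, v, x, t, n}): φ is false.
  w (successors {x, m}): φ is false.
  x (successors {u}): φ is false.
  y (successors {y, t, k}): φ is true.
  z (successors {v, x, z, t, m}): φ is false.
  t (successors {w, x, y, z, t, m, n, k}): φ is true.
  m (successors {u, y, t}): φ is false.
  n (successors {x, y, m}): φ is false.
  k (successors {u, w, z, t, m}): φ is true.
For instance, at u:
  At u: <>(<>r -> r) is true, q is false, so <>(<>r -> r) & q is false.
    At u: <>(<>r -> r) requires <>r -> r at some successor in {u, v, w, x, y, z, t, n, k}.
      <>r -> r holds at u, so <>(<>r -> r) is true at u.
Satisfying worlds: {y, t, k}

y, t, k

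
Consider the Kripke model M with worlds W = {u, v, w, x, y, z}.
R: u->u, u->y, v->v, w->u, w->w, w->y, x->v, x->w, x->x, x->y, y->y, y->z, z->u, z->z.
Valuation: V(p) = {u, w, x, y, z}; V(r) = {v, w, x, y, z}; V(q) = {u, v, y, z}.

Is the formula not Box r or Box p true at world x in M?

At x: not Box r is false, Box p is false, so not Box r or Box p is false.
  At x: Box r is true, so not Box r is false.
    At x: Box r requires r at every successor {v, w, x, y}.
      At v: r is true.
      At w: r is true.
      At x: r is true.
      At y: r is true.
    So Box r is true at x.
  At x: Box p requires p at every successor {v, w, x, y}.
    p fails at v, so Box p is false at x.

No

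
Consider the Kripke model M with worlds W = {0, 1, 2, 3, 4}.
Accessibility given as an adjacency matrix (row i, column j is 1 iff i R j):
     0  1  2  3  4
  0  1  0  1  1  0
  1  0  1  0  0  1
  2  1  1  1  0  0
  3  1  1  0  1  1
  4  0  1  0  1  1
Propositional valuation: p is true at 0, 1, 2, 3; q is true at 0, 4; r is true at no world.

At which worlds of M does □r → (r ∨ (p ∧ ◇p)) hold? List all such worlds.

0, 1, 2, 3, 4

Let φ = □r → (r ∨ (p ∧ ◇p)). Evaluate φ at each world:
  0 (successors {0, 2, 3}): φ is true.
  1 (successors {1, 4}): φ is true.
  2 (successors {0, 1, 2}): φ is true.
  3 (successors {0, 1, 3, 4}): φ is true.
  4 (successors {1, 3, 4}): φ is true.
For instance, at 4:
  At 4: □r is false, r ∨ (p ∧ ◇p) is false, so □r → (r ∨ (p ∧ ◇p)) is true.
    At 4: □r requires r at every successor {1, 3, 4}.
      r fails at 1, so □r is false at 4.
    At 4: r is false, p ∧ ◇p is false, so r ∨ (p ∧ ◇p) is false.
      At 4: p is false, ◇p is true, so p ∧ ◇p is false.
Satisfying worlds: {0, 1, 2, 3, 4}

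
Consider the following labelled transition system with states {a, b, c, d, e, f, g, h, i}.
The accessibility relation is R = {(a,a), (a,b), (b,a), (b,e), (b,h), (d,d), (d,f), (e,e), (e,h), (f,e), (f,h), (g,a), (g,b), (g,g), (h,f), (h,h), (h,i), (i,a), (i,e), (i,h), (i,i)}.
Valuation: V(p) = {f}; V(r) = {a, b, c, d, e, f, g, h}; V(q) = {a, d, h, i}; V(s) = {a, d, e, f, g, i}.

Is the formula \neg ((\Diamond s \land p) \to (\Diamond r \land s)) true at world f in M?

No

At f: (\Diamond s \land p) \to (\Diamond r \land s) is true, so \neg ((\Diamond s \land p) \to (\Diamond r \land s)) is false.
  At f: \Diamond s \land p is true, \Diamond r \land s is true, so (\Diamond s \land p) \to (\Diamond r \land s) is true.
    At f: \Diamond s is true, p is true, so \Diamond s \land p is true.
      At f: \Diamond s requires s at some successor in {e, h}.
        s holds at e, so \Diamond s is true at f.
    At f: \Diamond r is true, s is true, so \Diamond r \land s is true.
      At f: \Diamond r requires r at some successor in {e, h}.
        r holds at e, so \Diamond r is true at f.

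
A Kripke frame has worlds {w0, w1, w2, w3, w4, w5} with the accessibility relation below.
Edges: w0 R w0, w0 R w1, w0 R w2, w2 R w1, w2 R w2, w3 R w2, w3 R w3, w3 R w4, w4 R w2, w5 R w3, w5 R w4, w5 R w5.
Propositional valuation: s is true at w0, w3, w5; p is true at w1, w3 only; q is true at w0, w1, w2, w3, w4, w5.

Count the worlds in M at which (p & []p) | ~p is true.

Let φ = (p & []p) | ~p. Evaluate φ at each world:
  w0 (successors {w0, w1, w2}): φ is true.
  w1 (successors ∅): φ is true.
  w2 (successors {w1, w2}): φ is true.
  w3 (successors {w2, w3, w4}): φ is false.
  w4 (successors {w2}): φ is true.
  w5 (successors {w3, w4, w5}): φ is true.
For instance, at w0:
  At w0: p & []p is false, ~p is true, so (p & []p) | ~p is true.
    At w0: p is false, []p is false, so p & []p is false.
      At w0: []p requires p at every successor {w0, w1, w2}.
        p fails at w0, so []p is false at w0.
Satisfying worlds: {w0, w1, w2, w4, w5}

5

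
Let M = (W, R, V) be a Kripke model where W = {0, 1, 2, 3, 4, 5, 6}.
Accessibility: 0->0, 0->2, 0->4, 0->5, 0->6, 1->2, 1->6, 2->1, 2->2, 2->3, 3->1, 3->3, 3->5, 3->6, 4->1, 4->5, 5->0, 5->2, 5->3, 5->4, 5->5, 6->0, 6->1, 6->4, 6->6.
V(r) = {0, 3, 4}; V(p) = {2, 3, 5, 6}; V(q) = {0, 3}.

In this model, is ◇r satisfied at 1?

At 1: ◇r requires r at some successor in {2, 6}.
  At 2: r is false.
  At 6: r is false.
So ◇r is false at 1.

No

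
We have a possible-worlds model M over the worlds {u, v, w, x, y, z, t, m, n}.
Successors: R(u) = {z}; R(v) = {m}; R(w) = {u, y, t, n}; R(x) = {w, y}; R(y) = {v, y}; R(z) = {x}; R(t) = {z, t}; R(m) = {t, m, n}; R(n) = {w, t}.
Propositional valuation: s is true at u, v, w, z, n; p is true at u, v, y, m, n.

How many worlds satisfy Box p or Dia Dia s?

8

Let φ = Box p or Dia Dia s. Evaluate φ at each world:
  u (successors {z}): φ is false.
  v (successors {m}): φ is true.
  w (successors {u, y, t, n}): φ is true.
  x (successors {w, y}): φ is true.
  y (successors {v, y}): φ is true.
  z (successors {x}): φ is true.
  t (successors {z, t}): φ is true.
  m (successors {t, m, n}): φ is true.
  n (successors {w, t}): φ is true.
For instance, at t:
  At t: Box p is false, Dia Dia s is true, so Box p or Dia Dia s is true.
    At t: Box p requires p at every successor {z, t}.
      p fails at z, so Box p is false at t.
    At t: Dia Dia s requires Dia s at some successor in {z, t}.
      Dia s holds at t, so Dia Dia s is true at t.
Satisfying worlds: {v, w, x, y, z, t, m, n}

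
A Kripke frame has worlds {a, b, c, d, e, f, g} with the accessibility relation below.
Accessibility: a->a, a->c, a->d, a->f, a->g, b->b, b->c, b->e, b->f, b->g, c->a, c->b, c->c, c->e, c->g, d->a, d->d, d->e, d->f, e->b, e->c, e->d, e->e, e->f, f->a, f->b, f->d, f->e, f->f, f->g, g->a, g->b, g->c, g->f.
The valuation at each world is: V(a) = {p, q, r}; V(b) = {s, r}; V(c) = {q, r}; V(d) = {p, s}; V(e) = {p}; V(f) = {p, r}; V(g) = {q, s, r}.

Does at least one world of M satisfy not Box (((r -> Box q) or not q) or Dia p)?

Recall that Box ψ holds at a world iff ψ holds at every accessible world, and Dia ψ holds iff ψ holds at some accessible world.
Let φ = not Box (((r -> Box q) or not q) or Dia p). Evaluate φ at each world:
  a (successors {a, c, d, f, g}): φ is false.
  b (successors {b, c, e, f, g}): φ is false.
  c (successors {a, b, c, e, g}): φ is false.
  d (successors {a, d, e, f}): φ is false.
  e (successors {b, c, d, e, f}): φ is false.
  f (successors {a, b, d, e, f, g}): φ is false.
  g (successors {a, b, c, f}): φ is false.
For instance, at g:
  At g: Box (((r -> Box q) or not q) or Dia p) is true, so not Box (((r -> Box q) or not q) or Dia p) is false.
    At g: Box (((r -> Box q) or not q) or Dia p) requires ((r -> Box q) or not q) or Dia p at every successor {a, b, c, f}.
      At a: ((r -> Box q) or not q) or Dia p is true.
      At b: ((r -> Box q) or not q) or Dia p is true.
      At c: ((r -> Box q) or not q) or Dia p is true.
      At f: ((r -> Box q) or not q) or Dia p is true.
    So Box (((r -> Box q) or not q) or Dia p) is true at g.

No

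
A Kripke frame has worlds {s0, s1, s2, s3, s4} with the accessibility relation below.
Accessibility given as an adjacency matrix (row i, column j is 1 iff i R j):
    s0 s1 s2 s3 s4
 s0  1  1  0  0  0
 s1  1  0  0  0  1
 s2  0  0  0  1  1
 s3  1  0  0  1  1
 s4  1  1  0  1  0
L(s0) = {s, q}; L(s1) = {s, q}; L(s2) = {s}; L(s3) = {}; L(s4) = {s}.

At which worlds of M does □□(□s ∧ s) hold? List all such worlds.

none

Recall that □ψ holds at a world iff ψ holds at every accessible world, and ◇ψ holds iff ψ holds at some accessible world.
Let φ = □□(□s ∧ s). Evaluate φ at each world:
  s0 (successors {s0, s1}): φ is false.
  s1 (successors {s0, s4}): φ is false.
  s2 (successors {s3, s4}): φ is false.
  s3 (successors {s0, s3, s4}): φ is false.
  s4 (successors {s0, s1, s3}): φ is false.
For instance, at s3:
  At s3: □□(□s ∧ s) requires □(□s ∧ s) at every successor {s0, s3, s4}.
    □(□s ∧ s) fails at s3, so □□(□s ∧ s) is false at s3.
      At s3: □(□s ∧ s) requires □s ∧ s at every successor {s0, s3, s4}.
        □s ∧ s fails at s3, so □(□s ∧ s) is false at s3.
Satisfying worlds: none.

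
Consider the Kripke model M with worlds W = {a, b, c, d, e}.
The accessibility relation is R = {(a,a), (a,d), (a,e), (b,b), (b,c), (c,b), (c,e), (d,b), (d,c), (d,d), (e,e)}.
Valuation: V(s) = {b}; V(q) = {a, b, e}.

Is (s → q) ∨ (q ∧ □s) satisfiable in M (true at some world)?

Let φ = (s → q) ∨ (q ∧ □s). Evaluate φ at each world:
  a (successors {a, d, e}): φ is true.
  b (successors {b, c}): φ is true.
  c (successors {b, e}): φ is true.
  d (successors {b, c, d}): φ is true.
  e (successors {e}): φ is true.
Detail at a (witness):
  At a: s → q is true, q ∧ □s is false, so (s → q) ∨ (q ∧ □s) is true.
    At a: q is true, □s is false, so q ∧ □s is false.
      At a: □s requires s at every successor {a, d, e}.
        s fails at a, so □s is false at a.

Yes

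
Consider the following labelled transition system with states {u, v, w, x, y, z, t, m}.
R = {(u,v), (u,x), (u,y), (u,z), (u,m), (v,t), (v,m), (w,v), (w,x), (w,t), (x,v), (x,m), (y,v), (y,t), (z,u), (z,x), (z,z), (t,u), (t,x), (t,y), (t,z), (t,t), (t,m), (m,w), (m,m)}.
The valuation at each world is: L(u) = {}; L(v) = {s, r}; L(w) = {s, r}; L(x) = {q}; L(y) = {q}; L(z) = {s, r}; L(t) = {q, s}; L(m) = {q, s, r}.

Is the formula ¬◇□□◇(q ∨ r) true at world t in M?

No

At t: ◇□□◇(q ∨ r) is true, so ¬◇□□◇(q ∨ r) is false.
  At t: ◇□□◇(q ∨ r) requires □□◇(q ∨ r) at some successor in {u, x, y, z, t, m}.
    □□◇(q ∨ r) holds at u, so ◇□□◇(q ∨ r) is true at t.
      At u: □□◇(q ∨ r) requires □◇(q ∨ r) at every successor {v, x, y, z, m}.
        At v: □◇(q ∨ r) is true.
        At x: □◇(q ∨ r) is true.
        At y: □◇(q ∨ r) is true.
        At z: □◇(q ∨ r) is true.
        At m: □◇(q ∨ r) is true.
      So □□◇(q ∨ r) is true at u.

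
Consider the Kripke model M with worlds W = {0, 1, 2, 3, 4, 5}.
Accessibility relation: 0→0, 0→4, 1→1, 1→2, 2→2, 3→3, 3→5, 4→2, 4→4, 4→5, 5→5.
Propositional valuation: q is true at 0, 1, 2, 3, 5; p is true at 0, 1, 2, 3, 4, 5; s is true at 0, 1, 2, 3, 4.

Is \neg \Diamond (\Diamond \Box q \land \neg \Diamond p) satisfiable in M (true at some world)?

Let φ = \neg \Diamond (\Diamond \Box q \land \neg \Diamond p). Evaluate φ at each world:
  0 (successors {0, 4}): φ is true.
  1 (successors {1, 2}): φ is true.
  2 (successors {2}): φ is true.
  3 (successors {3, 5}): φ is true.
  4 (successors {2, 4, 5}): φ is true.
  5 (successors {5}): φ is true.
Detail at 0 (witness):
  At 0: \Diamond (\Diamond \Box q \land \neg \Diamond p) is false, so \neg \Diamond (\Diamond \Box q \land \neg \Diamond p) is true.
    At 0: \Diamond (\Diamond \Box q \land \neg \Diamond p) requires \Diamond \Box q \land \neg \Diamond p at some successor in {0, 4}.
      At 0: \Diamond \Box q \land \neg \Diamond p is false.
      At 4: \Diamond \Box q \land \neg \Diamond p is false.
    So \Diamond (\Diamond \Box q \land \neg \Diamond p) is false at 0.

Yes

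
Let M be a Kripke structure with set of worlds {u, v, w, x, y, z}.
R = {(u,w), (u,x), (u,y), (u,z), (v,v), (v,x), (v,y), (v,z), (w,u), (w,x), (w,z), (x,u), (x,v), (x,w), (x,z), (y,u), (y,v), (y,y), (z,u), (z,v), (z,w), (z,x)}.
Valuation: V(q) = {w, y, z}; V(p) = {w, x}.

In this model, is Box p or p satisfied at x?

Recall that Box ψ holds at a world iff ψ holds at every accessible world, and Dia ψ holds iff ψ holds at some accessible world.
At x: Box p is false, p is true, so Box p or p is true.
  At x: Box p requires p at every successor {u, v, w, z}.
    p fails at u, so Box p is false at x.

Yes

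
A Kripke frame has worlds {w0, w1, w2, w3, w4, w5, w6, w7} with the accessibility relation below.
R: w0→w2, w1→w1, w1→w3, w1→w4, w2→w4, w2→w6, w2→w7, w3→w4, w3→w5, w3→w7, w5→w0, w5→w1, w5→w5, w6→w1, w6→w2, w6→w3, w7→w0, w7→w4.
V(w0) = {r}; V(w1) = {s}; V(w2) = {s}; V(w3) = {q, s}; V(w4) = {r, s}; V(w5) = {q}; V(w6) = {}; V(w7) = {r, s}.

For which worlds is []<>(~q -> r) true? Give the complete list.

w0, w4, w6

Let φ = []<>(~q -> r). Evaluate φ at each world:
  w0 (successors {w2}): φ is true.
  w1 (successors {w1, w3, w4}): φ is false.
  w2 (successors {w4, w6, w7}): φ is false.
  w3 (successors {w4, w5, w7}): φ is false.
  w4 (successors ∅): φ is true.
  w5 (successors {w0, w1, w5}): φ is false.
  w6 (successors {w1, w2, w3}): φ is true.
  w7 (successors {w0, w4}): φ is false.
For instance, at w2:
  At w2: []<>(~q -> r) requires <>(~q -> r) at every successor {w4, w6, w7}.
    <>(~q -> r) fails at w4, so []<>(~q -> r) is false at w2.
      At w4: no accessible worlds, so <>(~q -> r) is false.
Satisfying worlds: {w0, w4, w6}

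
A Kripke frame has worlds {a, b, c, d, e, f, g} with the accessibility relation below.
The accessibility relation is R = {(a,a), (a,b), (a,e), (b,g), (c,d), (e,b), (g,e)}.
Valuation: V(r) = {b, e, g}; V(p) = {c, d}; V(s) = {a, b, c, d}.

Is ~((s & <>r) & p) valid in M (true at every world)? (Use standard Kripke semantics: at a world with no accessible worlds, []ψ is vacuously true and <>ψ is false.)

Yes

Let φ = ~((s & <>r) & p). Evaluate φ at each world:
  a (successors {a, b, e}): φ is true.
  b (successors {g}): φ is true.
  c (successors {d}): φ is true.
  d (successors ∅): φ is true.
  e (successors {b}): φ is true.
  f (successors ∅): φ is true.
  g (successors {e}): φ is true.
For instance, at a:
  At a: (s & <>r) & p is false, so ~((s & <>r) & p) is true.
    At a: s & <>r is true, p is false, so (s & <>r) & p is false.
      At a: s is true, <>r is true, so s & <>r is true.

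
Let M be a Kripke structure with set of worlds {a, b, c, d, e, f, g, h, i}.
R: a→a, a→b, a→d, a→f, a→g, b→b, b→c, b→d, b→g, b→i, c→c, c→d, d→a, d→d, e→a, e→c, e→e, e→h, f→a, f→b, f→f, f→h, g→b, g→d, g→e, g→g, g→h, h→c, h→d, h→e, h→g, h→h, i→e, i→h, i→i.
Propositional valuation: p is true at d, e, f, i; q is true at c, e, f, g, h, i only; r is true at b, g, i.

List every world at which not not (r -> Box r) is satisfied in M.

Let φ = not not (r -> Box r). Evaluate φ at each world:
  a (successors {a, b, d, f, g}): φ is true.
  b (successors {b, c, d, g, i}): φ is false.
  c (successors {c, d}): φ is true.
  d (successors {a, d}): φ is true.
  e (successors {a, c, e, h}): φ is true.
  f (successors {a, b, f, h}): φ is true.
  g (successors {b, d, e, g, h}): φ is false.
  h (successors {c, d, e, g, h}): φ is true.
  i (successors {e, h, i}): φ is false.
For instance, at d:
  At d: not (r -> Box r) is false, so not not (r -> Box r) is true.
    At d: r -> Box r is true, so not (r -> Box r) is false.
      At d: r is false, Box r is false, so r -> Box r is true.
Satisfying worlds: {a, c, d, e, f, h}

a, c, d, e, f, h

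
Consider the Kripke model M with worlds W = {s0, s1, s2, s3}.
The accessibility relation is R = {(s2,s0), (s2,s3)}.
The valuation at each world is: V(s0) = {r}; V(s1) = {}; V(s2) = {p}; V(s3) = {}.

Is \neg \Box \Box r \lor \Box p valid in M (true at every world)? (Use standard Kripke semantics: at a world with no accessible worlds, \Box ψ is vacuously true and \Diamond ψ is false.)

Let φ = \neg \Box \Box r \lor \Box p. Evaluate φ at each world:
  s0 (successors ∅): φ is true.
  s1 (successors ∅): φ is true.
  s2 (successors {s0, s3}): φ is false.
  s3 (successors ∅): φ is true.
Detail at s2 (counterexample):
  At s2: \neg \Box \Box r is false, \Box p is false, so \neg \Box \Box r \lor \Box p is false.
    At s2: \Box \Box r is true, so \neg \Box \Box r is false.
      At s2: \Box \Box r requires \Box r at every successor {s0, s3}.
        At s0: \Box r is true.
        At s3: \Box r is true.
      So \Box \Box r is true at s2.
    At s2: \Box p requires p at every successor {s0, s3}.
      p fails at s0, so \Box p is false at s2.

No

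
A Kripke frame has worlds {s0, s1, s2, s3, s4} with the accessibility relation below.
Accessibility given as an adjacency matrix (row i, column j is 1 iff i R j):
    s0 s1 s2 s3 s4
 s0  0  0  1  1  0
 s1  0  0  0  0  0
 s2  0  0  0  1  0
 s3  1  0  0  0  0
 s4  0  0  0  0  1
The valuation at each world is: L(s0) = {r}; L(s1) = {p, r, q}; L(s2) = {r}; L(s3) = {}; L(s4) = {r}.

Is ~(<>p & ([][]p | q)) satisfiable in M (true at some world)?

Recall that []ψ holds at a world iff ψ holds at every accessible world, and <>ψ holds iff ψ holds at some accessible world.
Let φ = ~(<>p & ([][]p | q)). Evaluate φ at each world:
  s0 (successors {s2, s3}): φ is true.
  s1 (successors ∅): φ is true.
  s2 (successors {s3}): φ is true.
  s3 (successors {s0}): φ is true.
  s4 (successors {s4}): φ is true.
Detail at s0 (witness):
  At s0: <>p & ([][]p | q) is false, so ~(<>p & ([][]p | q)) is true.
    At s0: <>p is false, [][]p | q is false, so <>p & ([][]p | q) is false.
      At s0: <>p requires p at some successor in {s2, s3}.
        At s2: p is false.
        At s3: p is false.
      So <>p is false at s0.
      At s0: [][]p is false, q is false, so [][]p | q is false.

Yes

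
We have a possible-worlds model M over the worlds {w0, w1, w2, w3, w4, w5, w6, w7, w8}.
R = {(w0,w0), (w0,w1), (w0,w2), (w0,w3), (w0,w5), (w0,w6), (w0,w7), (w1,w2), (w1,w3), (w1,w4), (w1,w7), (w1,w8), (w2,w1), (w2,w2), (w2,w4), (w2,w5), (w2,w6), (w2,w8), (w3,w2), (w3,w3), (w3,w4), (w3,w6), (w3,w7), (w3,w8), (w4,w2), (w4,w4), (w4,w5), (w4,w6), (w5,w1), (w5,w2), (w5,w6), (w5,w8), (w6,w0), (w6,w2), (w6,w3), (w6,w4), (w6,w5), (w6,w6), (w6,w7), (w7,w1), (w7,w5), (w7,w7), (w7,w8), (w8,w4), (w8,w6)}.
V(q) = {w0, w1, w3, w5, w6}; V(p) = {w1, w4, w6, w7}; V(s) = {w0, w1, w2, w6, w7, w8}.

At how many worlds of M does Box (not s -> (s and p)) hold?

1

Let φ = Box (not s -> (s and p)). Evaluate φ at each world:
  w0 (successors {w0, w1, w2, w3, w5, w6, w7}): φ is false.
  w1 (successors {w2, w3, w4, w7, w8}): φ is false.
  w2 (successors {w1, w2, w4, w5, w6, w8}): φ is false.
  w3 (successors {w2, w3, w4, w6, w7, w8}): φ is false.
  w4 (successors {w2, w4, w5, w6}): φ is false.
  w5 (successors {w1, w2, w6, w8}): φ is true.
  w6 (successors {w0, w2, w3, w4, w5, w6, w7}): φ is false.
  w7 (successors {w1, w5, w7, w8}): φ is false.
  w8 (successors {w4, w6}): φ is false.
For instance, at w5:
  At w5: Box (not s -> (s and p)) requires not s -> (s and p) at every successor {w1, w2, w6, w8}.
    At w1: not s -> (s and p) is true.
    At w2: not s -> (s and p) is true.
    At w6: not s -> (s and p) is true.
    At w8: not s -> (s and p) is true.
  So Box (not s -> (s and p)) is true at w5.
Satisfying worlds: {w5}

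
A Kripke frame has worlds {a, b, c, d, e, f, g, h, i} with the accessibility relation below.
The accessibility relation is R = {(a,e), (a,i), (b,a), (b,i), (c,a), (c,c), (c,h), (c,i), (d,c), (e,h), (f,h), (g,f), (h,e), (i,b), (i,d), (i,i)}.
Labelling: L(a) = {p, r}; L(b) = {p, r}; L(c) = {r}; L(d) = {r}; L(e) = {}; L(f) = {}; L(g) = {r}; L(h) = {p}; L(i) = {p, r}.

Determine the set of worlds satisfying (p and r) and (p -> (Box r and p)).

Let φ = (p and r) and (p -> (Box r and p)). Evaluate φ at each world:
  a (successors {e, i}): φ is false.
  b (successors {a, i}): φ is true.
  c (successors {a, c, h, i}): φ is false.
  d (successors {c}): φ is false.
  e (successors {h}): φ is false.
  f (successors {h}): φ is false.
  g (successors {f}): φ is false.
  h (successors {e}): φ is false.
  i (successors {b, d, i}): φ is true.
For instance, at a:
  At a: p and r is true, p -> (Box r and p) is false, so (p and r) and (p -> (Box r and p)) is false.
    At a: p is true, Box r and p is false, so p -> (Box r and p) is false.
      At a: Box r is false, p is true, so Box r and p is false.
Satisfying worlds: {b, i}

b, i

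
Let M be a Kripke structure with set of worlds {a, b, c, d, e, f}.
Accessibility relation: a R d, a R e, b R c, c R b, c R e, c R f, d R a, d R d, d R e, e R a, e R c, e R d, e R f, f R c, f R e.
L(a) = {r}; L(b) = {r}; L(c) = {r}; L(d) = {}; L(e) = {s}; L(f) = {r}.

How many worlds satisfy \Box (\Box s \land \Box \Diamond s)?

0

Let φ = \Box (\Box s \land \Box \Diamond s). Evaluate φ at each world:
  a (successors {d, e}): φ is false.
  b (successors {c}): φ is false.
  c (successors {b, e, f}): φ is false.
  d (successors {a, d, e}): φ is false.
  e (successors {a, c, d, f}): φ is false.
  f (successors {c, e}): φ is false.
For instance, at d:
  At d: \Box (\Box s \land \Box \Diamond s) requires \Box s \land \Box \Diamond s at every successor {a, d, e}.
    \Box s \land \Box \Diamond s fails at a, so \Box (\Box s \land \Box \Diamond s) is false at d.
      At a: \Box s is false, \Box \Diamond s is false, so \Box s \land \Box \Diamond s is false.
Satisfying worlds: none.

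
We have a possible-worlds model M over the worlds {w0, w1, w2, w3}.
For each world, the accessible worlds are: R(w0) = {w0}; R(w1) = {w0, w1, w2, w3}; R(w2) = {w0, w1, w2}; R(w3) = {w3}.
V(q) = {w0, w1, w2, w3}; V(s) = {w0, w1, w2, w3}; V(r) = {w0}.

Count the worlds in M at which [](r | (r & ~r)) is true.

1

Let φ = [](r | (r & ~r)). Evaluate φ at each world:
  w0 (successors {w0}): φ is true.
  w1 (successors {w0, w1, w2, w3}): φ is false.
  w2 (successors {w0, w1, w2}): φ is false.
  w3 (successors {w3}): φ is false.
For instance, at w0:
  At w0: [](r | (r & ~r)) requires r | (r & ~r) at every successor {w0}.
    At w0: r | (r & ~r) is true.
  So [](r | (r & ~r)) is true at w0.
Satisfying worlds: {w0}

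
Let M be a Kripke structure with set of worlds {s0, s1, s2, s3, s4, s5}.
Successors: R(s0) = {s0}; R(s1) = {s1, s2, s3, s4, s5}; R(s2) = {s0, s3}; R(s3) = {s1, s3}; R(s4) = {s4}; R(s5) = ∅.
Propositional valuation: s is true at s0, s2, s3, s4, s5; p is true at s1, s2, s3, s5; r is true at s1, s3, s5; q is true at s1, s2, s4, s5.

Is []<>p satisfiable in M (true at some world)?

Yes

Recall that []ψ holds at a world iff ψ holds at every accessible world, and <>ψ holds iff ψ holds at some accessible world.
Let φ = []<>p. Evaluate φ at each world:
  s0 (successors {s0}): φ is false.
  s1 (successors {s1, s2, s3, s4, s5}): φ is false.
  s2 (successors {s0, s3}): φ is false.
  s3 (successors {s1, s3}): φ is true.
  s4 (successors {s4}): φ is false.
  s5 (successors ∅): φ is true.
Detail at s3 (witness):
  At s3: []<>p requires <>p at every successor {s1, s3}.
      At s1: <>p requires p at some successor in {s1, s2, s3, s4, s5}.
        p holds at s1, so <>p is true at s1.
      At s3: <>p requires p at some successor in {s1, s3}.
        p holds at s1, so <>p is true at s3.
  So []<>p is true at s3.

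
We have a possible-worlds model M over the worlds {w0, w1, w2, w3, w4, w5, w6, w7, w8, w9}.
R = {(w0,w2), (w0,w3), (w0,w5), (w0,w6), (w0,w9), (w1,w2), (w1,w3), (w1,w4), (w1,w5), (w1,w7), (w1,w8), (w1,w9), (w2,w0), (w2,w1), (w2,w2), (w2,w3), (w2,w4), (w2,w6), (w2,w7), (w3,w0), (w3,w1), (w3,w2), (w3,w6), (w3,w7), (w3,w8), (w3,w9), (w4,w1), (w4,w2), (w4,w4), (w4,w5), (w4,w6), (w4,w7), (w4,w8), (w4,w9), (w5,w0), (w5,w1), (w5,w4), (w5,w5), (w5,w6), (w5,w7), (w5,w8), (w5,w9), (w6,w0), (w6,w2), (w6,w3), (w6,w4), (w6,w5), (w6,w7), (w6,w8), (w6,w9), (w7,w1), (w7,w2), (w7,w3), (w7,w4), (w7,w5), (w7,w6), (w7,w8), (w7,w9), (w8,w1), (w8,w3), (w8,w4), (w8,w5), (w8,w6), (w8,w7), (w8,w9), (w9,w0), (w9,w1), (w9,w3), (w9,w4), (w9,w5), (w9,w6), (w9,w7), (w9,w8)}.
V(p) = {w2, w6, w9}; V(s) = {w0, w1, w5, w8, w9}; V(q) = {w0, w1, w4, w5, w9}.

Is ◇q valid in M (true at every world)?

Yes

Let φ = ◇q. Evaluate φ at each world:
  w0 (successors {w2, w3, w5, w6, w9}): φ is true.
  w1 (successors {w2, w3, w4, w5, w7, w8, w9}): φ is true.
  w2 (successors {w0, w1, w2, w3, w4, w6, w7}): φ is true.
  w3 (successors {w0, w1, w2, w6, w7, w8, w9}): φ is true.
  w4 (successors {w1, w2, w4, w5, w6, w7, w8, w9}): φ is true.
  w5 (successors {w0, w1, w4, w5, w6, w7, w8, w9}): φ is true.
  w6 (successors {w0, w2, w3, w4, w5, w7, w8, w9}): φ is true.
  w7 (successors {w1, w2, w3, w4, w5, w6, w8, w9}): φ is true.
  w8 (successors {w1, w3, w4, w5, w6, w7, w9}): φ is true.
  w9 (successors {w0, w1, w3, w4, w5, w6, w7, w8}): φ is true.
For instance, at w5:
  At w5: ◇q requires q at some successor in {w0, w1, w4, w5, w6, w7, w8, w9}.
    q holds at w0, so ◇q is true at w5.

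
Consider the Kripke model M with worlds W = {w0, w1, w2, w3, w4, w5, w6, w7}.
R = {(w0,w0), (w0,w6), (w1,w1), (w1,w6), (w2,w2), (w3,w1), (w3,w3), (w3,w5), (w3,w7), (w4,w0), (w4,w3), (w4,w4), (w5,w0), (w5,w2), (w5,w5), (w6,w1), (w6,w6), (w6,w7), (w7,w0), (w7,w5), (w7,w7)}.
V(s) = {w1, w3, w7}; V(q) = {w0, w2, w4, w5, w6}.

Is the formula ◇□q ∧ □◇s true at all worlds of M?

Let φ = ◇□q ∧ □◇s. Evaluate φ at each world:
  w0 (successors {w0, w6}): φ is false.
  w1 (successors {w1, w6}): φ is false.
  w2 (successors {w2}): φ is false.
  w3 (successors {w1, w3, w5, w7}): φ is false.
  w4 (successors {w0, w3, w4}): φ is false.
  w5 (successors {w0, w2, w5}): φ is false.
  w6 (successors {w1, w6, w7}): φ is false.
  w7 (successors {w0, w5, w7}): φ is false.
Detail at w0 (counterexample):
  At w0: ◇□q is true, □◇s is false, so ◇□q ∧ □◇s is false.
    At w0: ◇□q requires □q at some successor in {w0, w6}.
      □q holds at w0, so ◇□q is true at w0.
    At w0: □◇s requires ◇s at every successor {w0, w6}.
      ◇s fails at w0, so □◇s is false at w0.

No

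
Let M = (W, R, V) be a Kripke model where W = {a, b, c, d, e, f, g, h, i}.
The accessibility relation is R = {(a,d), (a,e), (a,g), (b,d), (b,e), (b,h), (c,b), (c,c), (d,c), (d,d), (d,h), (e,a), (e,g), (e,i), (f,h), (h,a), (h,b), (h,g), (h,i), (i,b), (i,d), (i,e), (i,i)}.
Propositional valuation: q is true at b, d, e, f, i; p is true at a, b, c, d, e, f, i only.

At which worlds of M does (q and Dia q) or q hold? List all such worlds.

b, d, e, f, i

Recall that Dia ψ holds at a world iff ψ holds at some accessible world.
Let φ = (q and Dia q) or q. Evaluate φ at each world:
  a (successors {d, e, g}): φ is false.
  b (successors {d, e, h}): φ is true.
  c (successors {b, c}): φ is false.
  d (successors {c, d, h}): φ is true.
  e (successors {a, g, i}): φ is true.
  f (successors {h}): φ is true.
  g (successors ∅): φ is false.
  h (successors {a, b, g, i}): φ is false.
  i (successors {b, d, e, i}): φ is true.
For instance, at a:
  At a: q and Dia q is false, q is false, so (q and Dia q) or q is false.
    At a: q is false, Dia q is true, so q and Dia q is false.
      At a: Dia q requires q at some successor in {d, e, g}.
        q holds at d, so Dia q is true at a.
Satisfying worlds: {b, d, e, f, i}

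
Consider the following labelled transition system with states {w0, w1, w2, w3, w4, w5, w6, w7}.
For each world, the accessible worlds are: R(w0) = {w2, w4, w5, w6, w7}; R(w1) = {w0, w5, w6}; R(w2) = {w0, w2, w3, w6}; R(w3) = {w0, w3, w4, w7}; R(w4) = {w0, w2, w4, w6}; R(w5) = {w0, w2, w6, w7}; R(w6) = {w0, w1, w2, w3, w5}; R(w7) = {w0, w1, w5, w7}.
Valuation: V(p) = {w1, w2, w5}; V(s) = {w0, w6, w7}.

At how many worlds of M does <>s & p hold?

Let φ = <>s & p. Evaluate φ at each world:
  w0 (successors {w2, w4, w5, w6, w7}): φ is false.
  w1 (successors {w0, w5, w6}): φ is true.
  w2 (successors {w0, w2, w3, w6}): φ is true.
  w3 (successors {w0, w3, w4, w7}): φ is false.
  w4 (successors {w0, w2, w4, w6}): φ is false.
  w5 (successors {w0, w2, w6, w7}): φ is true.
  w6 (successors {w0, w1, w2, w3, w5}): φ is false.
  w7 (successors {w0, w1, w5, w7}): φ is false.
For instance, at w5:
  At w5: <>s is true, p is true, so <>s & p is true.
    At w5: <>s requires s at some successor in {w0, w2, w6, w7}.
      s holds at w0, so <>s is true at w5.
Satisfying worlds: {w1, w2, w5}

3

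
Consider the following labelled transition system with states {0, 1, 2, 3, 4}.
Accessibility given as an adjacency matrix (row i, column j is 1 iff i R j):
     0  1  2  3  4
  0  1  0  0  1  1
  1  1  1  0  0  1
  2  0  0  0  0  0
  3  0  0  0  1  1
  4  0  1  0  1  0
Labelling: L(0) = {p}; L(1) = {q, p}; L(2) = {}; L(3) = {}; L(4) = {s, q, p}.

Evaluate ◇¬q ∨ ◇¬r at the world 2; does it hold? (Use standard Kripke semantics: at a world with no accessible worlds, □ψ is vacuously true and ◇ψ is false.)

No

Recall that ◇ψ holds at a world iff ψ holds at some accessible world.
At 2: ◇¬q is false, ◇¬r is false, so ◇¬q ∨ ◇¬r is false.
  At 2: no accessible worlds, so ◇¬q is false.
  At 2: no accessible worlds, so ◇¬r is false.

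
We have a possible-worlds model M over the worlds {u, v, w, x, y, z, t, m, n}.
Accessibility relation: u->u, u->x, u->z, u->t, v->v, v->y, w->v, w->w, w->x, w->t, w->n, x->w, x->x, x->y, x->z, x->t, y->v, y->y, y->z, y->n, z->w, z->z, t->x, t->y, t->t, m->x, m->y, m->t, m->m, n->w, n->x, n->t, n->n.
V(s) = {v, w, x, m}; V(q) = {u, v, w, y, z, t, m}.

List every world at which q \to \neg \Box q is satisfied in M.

u, w, x, y, t, m, n

Recall that \Box ψ holds at a world iff ψ holds at every accessible world, and \Diamond ψ holds iff ψ holds at some accessible world.
Let φ = q \to \neg \Box q. Evaluate φ at each world:
  u (successors {u, x, z, t}): φ is true.
  v (successors {v, y}): φ is false.
  w (successors {v, w, x, t, n}): φ is true.
  x (successors {w, x, y, z, t}): φ is true.
  y (successors {v, y, z, n}): φ is true.
  z (successors {w, z}): φ is false.
  t (successors {x, y, t}): φ is true.
  m (successors {x, y, t, m}): φ is true.
  n (successors {w, x, t, n}): φ is true.
For instance, at n:
  At n: q is false, \neg \Box q is true, so q \to \neg \Box q is true.
    At n: \Box q is false, so \neg \Box q is true.
      At n: \Box q requires q at every successor {w, x, t, n}.
        q fails at x, so \Box q is false at n.
Satisfying worlds: {u, w, x, y, t, m, n}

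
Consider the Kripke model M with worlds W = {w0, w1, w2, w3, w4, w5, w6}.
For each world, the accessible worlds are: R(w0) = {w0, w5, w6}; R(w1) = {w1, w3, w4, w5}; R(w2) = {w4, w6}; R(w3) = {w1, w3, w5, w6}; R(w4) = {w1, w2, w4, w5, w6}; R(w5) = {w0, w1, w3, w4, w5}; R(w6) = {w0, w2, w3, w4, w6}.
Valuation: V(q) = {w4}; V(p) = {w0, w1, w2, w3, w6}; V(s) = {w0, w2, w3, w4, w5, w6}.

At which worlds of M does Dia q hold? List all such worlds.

w1, w2, w4, w5, w6

Let φ = Dia q. Evaluate φ at each world:
  w0 (successors {w0, w5, w6}): φ is false.
  w1 (successors {w1, w3, w4, w5}): φ is true.
  w2 (successors {w4, w6}): φ is true.
  w3 (successors {w1, w3, w5, w6}): φ is false.
  w4 (successors {w1, w2, w4, w5, w6}): φ is true.
  w5 (successors {w0, w1, w3, w4, w5}): φ is true.
  w6 (successors {w0, w2, w3, w4, w6}): φ is true.
For instance, at w4:
  At w4: Dia q requires q at some successor in {w1, w2, w4, w5, w6}.
    q holds at w4, so Dia q is true at w4.
Satisfying worlds: {w1, w2, w4, w5, w6}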